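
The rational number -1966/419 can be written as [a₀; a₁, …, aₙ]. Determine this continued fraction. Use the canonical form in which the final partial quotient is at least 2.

-1966 = -5·419 + 129, so a_0 = -5
419 = 3·129 + 32, so a_1 = 3
129 = 4·32 + 1, so a_2 = 4
32 = 32·1 + 0, so a_3 = 32

[-5; 3, 4, 32]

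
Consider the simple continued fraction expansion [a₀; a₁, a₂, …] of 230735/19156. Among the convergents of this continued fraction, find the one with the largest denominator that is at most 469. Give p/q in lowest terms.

1337/111

List convergents until the denominator exceeds the bound:
a_0 = 12: 12/1  (≤ bound)
a_1 = 22: 265/22  (≤ bound)
a_2 = 5: 1337/111  (≤ bound)
a_3 = 13: 17646/1465  (> 469, stop)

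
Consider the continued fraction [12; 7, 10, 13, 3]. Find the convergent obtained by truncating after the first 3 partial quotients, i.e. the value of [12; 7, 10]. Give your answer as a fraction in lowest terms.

Use the convergent recurrence hₖ = aₖ·hₖ₋₁ + hₖ₋₂ (and likewise for the denominators kₖ):
a_0 = 12: 12/1
a_1 = 7: 85/7
a_2 = 10: 862/71

862/71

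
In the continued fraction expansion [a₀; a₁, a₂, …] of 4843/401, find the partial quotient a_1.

12

Run the Euclidean algorithm, recording each quotient:
⌊4843/401⌋ = 12, remainder 31
⌊401/31⌋ = 12, remainder 29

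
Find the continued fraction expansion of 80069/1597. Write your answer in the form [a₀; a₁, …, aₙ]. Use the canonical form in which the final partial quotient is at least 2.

80069 = 50·1597 + 219, so a_0 = 50
1597 = 7·219 + 64, so a_1 = 7
219 = 3·64 + 27, so a_2 = 3
64 = 2·27 + 10, so a_3 = 2
27 = 2·10 + 7, so a_4 = 2
10 = 1·7 + 3, so a_5 = 1
7 = 2·3 + 1, so a_6 = 2
3 = 3·1 + 0, so a_7 = 3

[50; 7, 3, 2, 2, 1, 2, 3]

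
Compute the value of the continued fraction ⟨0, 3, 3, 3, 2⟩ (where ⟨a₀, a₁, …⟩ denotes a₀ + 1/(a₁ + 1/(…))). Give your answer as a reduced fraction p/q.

a_0 = 0: 0/1
a_1 = 3: 1/3
a_2 = 3: 3/10
a_3 = 3: 10/33
a_4 = 2: 23/76

23/76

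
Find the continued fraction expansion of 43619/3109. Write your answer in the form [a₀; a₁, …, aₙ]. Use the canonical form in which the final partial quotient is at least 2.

Apply division with remainder until the remainder is 0:
43619 ÷ 3109 → quotient 14, remainder 93
3109 ÷ 93 → quotient 33, remainder 40
93 ÷ 40 → quotient 2, remainder 13
40 ÷ 13 → quotient 3, remainder 1
13 ÷ 1 → quotient 13, remainder 0

[14; 33, 2, 3, 13]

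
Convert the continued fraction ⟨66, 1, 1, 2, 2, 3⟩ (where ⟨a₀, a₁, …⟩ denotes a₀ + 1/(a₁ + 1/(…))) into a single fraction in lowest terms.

Start with 3.
2 + 1/(3/1) = 2 + 1/3 = 7/3
2 + 1/(7/3) = 2 + 3/7 = 17/7
1 + 1/(17/7) = 1 + 7/17 = 24/17
1 + 1/(24/17) = 1 + 17/24 = 41/24
66 + 1/(41/24) = 66 + 24/41 = 2730/41

2730/41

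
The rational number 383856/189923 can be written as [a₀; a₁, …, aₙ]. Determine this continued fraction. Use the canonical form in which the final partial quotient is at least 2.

[2; 47, 2, 1, 3, 6, 8, 7]

Apply division with remainder until the remainder is 0:
383856 = 2·189923 + 4010, so a_0 = 2
189923 = 47·4010 + 1453, so a_1 = 47
4010 = 2·1453 + 1104, so a_2 = 2
1453 = 1·1104 + 349, so a_3 = 1
1104 = 3·349 + 57, so a_4 = 3
349 = 6·57 + 7, so a_5 = 6
57 = 8·7 + 1, so a_6 = 8
7 = 7·1 + 0, so a_7 = 7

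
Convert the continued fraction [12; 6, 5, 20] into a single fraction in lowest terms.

Start with 20.
5 + 1/(20/1) = 5 + 1/20 = 101/20
6 + 1/(101/20) = 6 + 20/101 = 626/101
12 + 1/(626/101) = 12 + 101/626 = 7613/626

7613/626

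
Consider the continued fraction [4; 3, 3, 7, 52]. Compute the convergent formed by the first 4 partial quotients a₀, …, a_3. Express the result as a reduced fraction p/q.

Start with 7.
3 + 1/(7/1) = 3 + 1/7 = 22/7
3 + 1/(22/7) = 3 + 7/22 = 73/22
4 + 1/(73/22) = 4 + 22/73 = 314/73

314/73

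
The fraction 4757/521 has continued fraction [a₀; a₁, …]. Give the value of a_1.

⌊4757/521⌋ = 9, remainder 68
⌊521/68⌋ = 7, remainder 45

7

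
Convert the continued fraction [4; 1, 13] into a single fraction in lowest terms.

69/14

Start with 13.
1 + 1/(13/1) = 1 + 1/13 = 14/13
4 + 1/(14/13) = 4 + 13/14 = 69/14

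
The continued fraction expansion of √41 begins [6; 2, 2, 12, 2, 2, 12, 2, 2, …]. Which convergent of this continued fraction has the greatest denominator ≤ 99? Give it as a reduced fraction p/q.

397/62

a_0 = 6: 6/1  (≤ bound)
a_1 = 2: 13/2  (≤ bound)
a_2 = 2: 32/5  (≤ bound)
a_3 = 12: 397/62  (≤ bound)
a_4 = 2: 826/129  (> 99, stop)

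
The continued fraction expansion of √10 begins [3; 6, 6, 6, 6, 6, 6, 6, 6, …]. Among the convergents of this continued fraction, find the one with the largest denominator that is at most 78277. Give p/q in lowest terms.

List convergents until the denominator exceeds the bound:
a_0 = 3: 3/1  (≤ bound)
a_1 = 6: 19/6  (≤ bound)
a_2 = 6: 117/37  (≤ bound)
a_3 = 6: 721/228  (≤ bound)
a_4 = 6: 4443/1405  (≤ bound)
a_5 = 6: 27379/8658  (≤ bound)
a_6 = 6: 168717/53353  (≤ bound)
a_7 = 6: 1039681/328776  (> 78277, stop)

168717/53353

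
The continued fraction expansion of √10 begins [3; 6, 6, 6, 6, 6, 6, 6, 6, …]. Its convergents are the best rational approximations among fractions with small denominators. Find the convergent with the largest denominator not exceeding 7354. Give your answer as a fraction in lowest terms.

4443/1405

List convergents until the denominator exceeds the bound:
a_0 = 3: 3/1  (≤ bound)
a_1 = 6: 19/6  (≤ bound)
a_2 = 6: 117/37  (≤ bound)
a_3 = 6: 721/228  (≤ bound)
a_4 = 6: 4443/1405  (≤ bound)
a_5 = 6: 27379/8658  (> 7354, stop)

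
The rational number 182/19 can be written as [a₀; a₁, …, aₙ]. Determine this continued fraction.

[9; 1, 1, 2, 1, 2]

Repeatedly divide and take the remainder:
182 ÷ 19 → quotient 9, remainder 11
19 ÷ 11 → quotient 1, remainder 8
11 ÷ 8 → quotient 1, remainder 3
8 ÷ 3 → quotient 2, remainder 2
3 ÷ 2 → quotient 1, remainder 1
2 ÷ 1 → quotient 2, remainder 0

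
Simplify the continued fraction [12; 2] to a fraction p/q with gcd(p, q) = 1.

a_0 = 12: 12/1
a_1 = 2: 25/2

25/2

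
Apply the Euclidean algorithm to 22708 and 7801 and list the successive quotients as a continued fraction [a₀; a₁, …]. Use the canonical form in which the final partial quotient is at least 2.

22708 ÷ 7801 → quotient 2, remainder 7106
7801 ÷ 7106 → quotient 1, remainder 695
7106 ÷ 695 → quotient 10, remainder 156
695 ÷ 156 → quotient 4, remainder 71
156 ÷ 71 → quotient 2, remainder 14
71 ÷ 14 → quotient 5, remainder 1
14 ÷ 1 → quotient 14, remainder 0

[2; 1, 10, 4, 2, 5, 14]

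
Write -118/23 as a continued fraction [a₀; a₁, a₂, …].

Repeatedly divide and take the remainder:
⌊-118/23⌋ = -6, remainder 20
⌊23/20⌋ = 1, remainder 3
⌊20/3⌋ = 6, remainder 2
⌊3/2⌋ = 1, remainder 1
⌊2/1⌋ = 2, remainder 0

[-6; 1, 6, 1, 2]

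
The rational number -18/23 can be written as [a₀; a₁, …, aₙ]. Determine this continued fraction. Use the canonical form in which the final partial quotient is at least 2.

Run the Euclidean algorithm, recording each quotient:
-18 = -1·23 + 5, so a_0 = -1
23 = 4·5 + 3, so a_1 = 4
5 = 1·3 + 2, so a_2 = 1
3 = 1·2 + 1, so a_3 = 1
2 = 2·1 + 0, so a_4 = 2

[-1; 4, 1, 1, 2]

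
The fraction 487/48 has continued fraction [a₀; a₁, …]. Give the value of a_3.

6

487 ÷ 48 → quotient 10, remainder 7
48 ÷ 7 → quotient 6, remainder 6
7 ÷ 6 → quotient 1, remainder 1
6 ÷ 1 → quotient 6, remainder 0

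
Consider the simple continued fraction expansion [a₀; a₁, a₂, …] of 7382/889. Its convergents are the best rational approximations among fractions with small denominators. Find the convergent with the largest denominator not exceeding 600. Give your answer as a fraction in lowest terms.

List convergents until the denominator exceeds the bound:
a_0 = 8: 8/1  (≤ bound)
a_1 = 3: 25/3  (≤ bound)
a_2 = 3: 83/10  (≤ bound)
a_3 = 2: 191/23  (≤ bound)
a_4 = 2: 465/56  (≤ bound)
a_5 = 1: 656/79  (≤ bound)
a_6 = 1: 1121/135  (≤ bound)
a_7 = 6: 7382/889  (> 600, stop)

1121/135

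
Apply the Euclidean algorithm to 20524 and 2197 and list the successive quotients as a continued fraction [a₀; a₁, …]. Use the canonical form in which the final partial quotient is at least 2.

[9; 2, 1, 12, 2, 2, 3, 3]

20524 ÷ 2197 → quotient 9, remainder 751
2197 ÷ 751 → quotient 2, remainder 695
751 ÷ 695 → quotient 1, remainder 56
695 ÷ 56 → quotient 12, remainder 23
56 ÷ 23 → quotient 2, remainder 10
23 ÷ 10 → quotient 2, remainder 3
10 ÷ 3 → quotient 3, remainder 1
3 ÷ 1 → quotient 3, remainder 0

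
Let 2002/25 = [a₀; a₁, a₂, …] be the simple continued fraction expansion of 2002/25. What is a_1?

12

2002 = 80·25 + 2, so a_0 = 80
25 = 12·2 + 1, so a_1 = 12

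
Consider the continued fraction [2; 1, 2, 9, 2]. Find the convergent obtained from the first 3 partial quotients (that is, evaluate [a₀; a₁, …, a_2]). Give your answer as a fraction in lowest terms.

8/3

Use the convergent recurrence hₖ = aₖ·hₖ₋₁ + hₖ₋₂ (and likewise for the denominators kₖ):
a_0 = 2: 2/1
a_1 = 1: 3/1
a_2 = 2: 8/3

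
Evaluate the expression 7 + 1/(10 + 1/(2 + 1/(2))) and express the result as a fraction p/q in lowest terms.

369/52

a_0 = 7: 7/1
a_1 = 10: 71/10
a_2 = 2: 149/21
a_3 = 2: 369/52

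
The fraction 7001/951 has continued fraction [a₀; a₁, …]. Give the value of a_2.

Run the Euclidean algorithm, recording each quotient:
7001 ÷ 951 → quotient 7, remainder 344
951 ÷ 344 → quotient 2, remainder 263
344 ÷ 263 → quotient 1, remainder 81

1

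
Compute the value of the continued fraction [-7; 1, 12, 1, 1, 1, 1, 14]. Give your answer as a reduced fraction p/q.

-6031/993

Starting at the tail and folding back:
Start with 14.
1 + 1/(14/1) = 1 + 1/14 = 15/14
1 + 1/(15/14) = 1 + 14/15 = 29/15
1 + 1/(29/15) = 1 + 15/29 = 44/29
1 + 1/(44/29) = 1 + 29/44 = 73/44
12 + 1/(73/44) = 12 + 44/73 = 920/73
1 + 1/(920/73) = 1 + 73/920 = 993/920
-7 + 1/(993/920) = -7 + 920/993 = -6031/993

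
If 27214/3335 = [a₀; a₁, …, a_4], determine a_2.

27214 = 8·3335 + 534, so a_0 = 8
3335 = 6·534 + 131, so a_1 = 6
534 = 4·131 + 10, so a_2 = 4

4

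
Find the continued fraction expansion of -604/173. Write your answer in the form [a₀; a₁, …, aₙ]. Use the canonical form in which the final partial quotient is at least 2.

-604 ÷ 173 → quotient -4, remainder 88
173 ÷ 88 → quotient 1, remainder 85
88 ÷ 85 → quotient 1, remainder 3
85 ÷ 3 → quotient 28, remainder 1
3 ÷ 1 → quotient 3, remainder 0

[-4; 1, 1, 28, 3]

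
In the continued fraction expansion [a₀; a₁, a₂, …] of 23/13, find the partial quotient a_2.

23 = 1·13 + 10, so a_0 = 1
13 = 1·10 + 3, so a_1 = 1
10 = 3·3 + 1, so a_2 = 3

3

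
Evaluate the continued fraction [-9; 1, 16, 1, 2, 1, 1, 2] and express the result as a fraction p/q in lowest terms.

Collapse the nested fraction from the inside out:
Start with 2.
1 + 1/(2/1) = 1 + 1/2 = 3/2
1 + 1/(3/2) = 1 + 2/3 = 5/3
2 + 1/(5/3) = 2 + 3/5 = 13/5
1 + 1/(13/5) = 1 + 5/13 = 18/13
16 + 1/(18/13) = 16 + 13/18 = 301/18
1 + 1/(301/18) = 1 + 18/301 = 319/301
-9 + 1/(319/301) = -9 + 301/319 = -2570/319

-2570/319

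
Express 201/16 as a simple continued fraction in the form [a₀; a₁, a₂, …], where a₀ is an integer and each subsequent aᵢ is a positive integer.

[12; 1, 1, 3, 2]

⌊201/16⌋ = 12, remainder 9
⌊16/9⌋ = 1, remainder 7
⌊9/7⌋ = 1, remainder 2
⌊7/2⌋ = 3, remainder 1
⌊2/1⌋ = 2, remainder 0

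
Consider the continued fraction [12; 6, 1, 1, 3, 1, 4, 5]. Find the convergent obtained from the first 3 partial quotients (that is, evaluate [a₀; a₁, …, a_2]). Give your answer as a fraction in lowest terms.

a_0 = 12: 12/1
a_1 = 6: 73/6
a_2 = 1: 85/7

85/7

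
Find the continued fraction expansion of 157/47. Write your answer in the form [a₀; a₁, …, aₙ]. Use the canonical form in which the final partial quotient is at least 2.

Repeatedly divide and take the remainder:
157 = 3·47 + 16, so a_0 = 3
47 = 2·16 + 15, so a_1 = 2
16 = 1·15 + 1, so a_2 = 1
15 = 15·1 + 0, so a_3 = 15

[3; 2, 1, 15]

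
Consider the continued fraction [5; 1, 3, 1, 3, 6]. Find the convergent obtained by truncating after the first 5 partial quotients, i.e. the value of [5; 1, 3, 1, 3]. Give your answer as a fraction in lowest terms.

Start with 3.
1 + 1/(3/1) = 1 + 1/3 = 4/3
3 + 1/(4/3) = 3 + 3/4 = 15/4
1 + 1/(15/4) = 1 + 4/15 = 19/15
5 + 1/(19/15) = 5 + 15/19 = 110/19

110/19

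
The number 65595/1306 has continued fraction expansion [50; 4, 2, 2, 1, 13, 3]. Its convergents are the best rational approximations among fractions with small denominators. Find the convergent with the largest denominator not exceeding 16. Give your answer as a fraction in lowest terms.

452/9

a_0 = 50: 50/1  (≤ bound)
a_1 = 4: 201/4  (≤ bound)
a_2 = 2: 452/9  (≤ bound)
a_3 = 2: 1105/22  (> 16, stop)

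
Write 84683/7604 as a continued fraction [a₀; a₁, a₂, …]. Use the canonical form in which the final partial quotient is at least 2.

[11; 7, 3, 7, 5, 9]

84683 ÷ 7604 → quotient 11, remainder 1039
7604 ÷ 1039 → quotient 7, remainder 331
1039 ÷ 331 → quotient 3, remainder 46
331 ÷ 46 → quotient 7, remainder 9
46 ÷ 9 → quotient 5, remainder 1
9 ÷ 1 → quotient 9, remainder 0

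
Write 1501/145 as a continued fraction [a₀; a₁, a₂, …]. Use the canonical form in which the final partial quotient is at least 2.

Apply division with remainder until the remainder is 0:
1501 = 10·145 + 51, so a_0 = 10
145 = 2·51 + 43, so a_1 = 2
51 = 1·43 + 8, so a_2 = 1
43 = 5·8 + 3, so a_3 = 5
8 = 2·3 + 2, so a_4 = 2
3 = 1·2 + 1, so a_5 = 1
2 = 2·1 + 0, so a_6 = 2

[10; 2, 1, 5, 2, 1, 2]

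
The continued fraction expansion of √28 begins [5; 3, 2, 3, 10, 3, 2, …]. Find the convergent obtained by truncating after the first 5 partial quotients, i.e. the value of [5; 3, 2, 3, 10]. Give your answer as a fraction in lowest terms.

1307/247

Start with 10.
3 + 1/(10/1) = 3 + 1/10 = 31/10
2 + 1/(31/10) = 2 + 10/31 = 72/31
3 + 1/(72/31) = 3 + 31/72 = 247/72
5 + 1/(247/72) = 5 + 72/247 = 1307/247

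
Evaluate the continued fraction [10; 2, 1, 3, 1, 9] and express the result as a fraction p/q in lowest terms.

1419/137

a_0 = 10: 10/1
a_1 = 2: 21/2
a_2 = 1: 31/3
a_3 = 3: 114/11
a_4 = 1: 145/14
a_5 = 9: 1419/137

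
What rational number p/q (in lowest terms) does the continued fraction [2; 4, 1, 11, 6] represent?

Work from the innermost term outward:
Start with 6.
11 + 1/(6/1) = 11 + 1/6 = 67/6
1 + 1/(67/6) = 1 + 6/67 = 73/67
4 + 1/(73/67) = 4 + 67/73 = 359/73
2 + 1/(359/73) = 2 + 73/359 = 791/359

791/359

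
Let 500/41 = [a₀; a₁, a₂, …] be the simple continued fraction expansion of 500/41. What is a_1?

5

500 = 12·41 + 8, so a_0 = 12
41 = 5·8 + 1, so a_1 = 5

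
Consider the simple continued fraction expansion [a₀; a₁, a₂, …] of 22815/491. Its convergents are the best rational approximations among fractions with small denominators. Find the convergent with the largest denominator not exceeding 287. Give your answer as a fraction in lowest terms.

11059/238

List convergents until the denominator exceeds the bound:
a_0 = 46: 46/1  (≤ bound)
a_1 = 2: 93/2  (≤ bound)
a_2 = 6: 604/13  (≤ bound)
a_3 = 1: 697/15  (≤ bound)
a_4 = 15: 11059/238  (≤ bound)
a_5 = 2: 22815/491  (> 287, stop)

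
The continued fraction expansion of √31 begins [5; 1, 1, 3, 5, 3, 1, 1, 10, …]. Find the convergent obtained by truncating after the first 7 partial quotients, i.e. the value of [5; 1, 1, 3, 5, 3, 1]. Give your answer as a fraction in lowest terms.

a_0 = 5: 5/1
a_1 = 1: 6/1
a_2 = 1: 11/2
a_3 = 3: 39/7
a_4 = 5: 206/37
a_5 = 3: 657/118
a_6 = 1: 863/155

863/155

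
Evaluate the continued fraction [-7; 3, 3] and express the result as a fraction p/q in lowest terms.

-67/10

a_0 = -7: -7/1
a_1 = 3: -20/3
a_2 = 3: -67/10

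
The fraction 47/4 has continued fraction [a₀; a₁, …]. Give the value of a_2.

3

47 ÷ 4 → quotient 11, remainder 3
4 ÷ 3 → quotient 1, remainder 1
3 ÷ 1 → quotient 3, remainder 0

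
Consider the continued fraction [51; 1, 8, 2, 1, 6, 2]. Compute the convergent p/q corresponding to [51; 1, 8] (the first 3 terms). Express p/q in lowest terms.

467/9

Build up convergents one term at a time:
a_0 = 51: 51/1
a_1 = 1: 52/1
a_2 = 8: 467/9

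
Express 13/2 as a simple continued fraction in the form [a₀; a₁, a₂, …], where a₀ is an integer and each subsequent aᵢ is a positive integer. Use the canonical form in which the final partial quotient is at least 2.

[6; 2]

13 ÷ 2 → quotient 6, remainder 1
2 ÷ 1 → quotient 2, remainder 0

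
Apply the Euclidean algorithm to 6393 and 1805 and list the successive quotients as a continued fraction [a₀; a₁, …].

[3; 1, 1, 5, 2, 10, 3, 2]

6393 ÷ 1805 → quotient 3, remainder 978
1805 ÷ 978 → quotient 1, remainder 827
978 ÷ 827 → quotient 1, remainder 151
827 ÷ 151 → quotient 5, remainder 72
151 ÷ 72 → quotient 2, remainder 7
72 ÷ 7 → quotient 10, remainder 2
7 ÷ 2 → quotient 3, remainder 1
2 ÷ 1 → quotient 2, remainder 0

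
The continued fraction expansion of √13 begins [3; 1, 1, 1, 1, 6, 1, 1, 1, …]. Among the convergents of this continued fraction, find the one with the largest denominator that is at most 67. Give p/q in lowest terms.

137/38

a_0 = 3: 3/1  (≤ bound)
a_1 = 1: 4/1  (≤ bound)
a_2 = 1: 7/2  (≤ bound)
a_3 = 1: 11/3  (≤ bound)
a_4 = 1: 18/5  (≤ bound)
a_5 = 6: 119/33  (≤ bound)
a_6 = 1: 137/38  (≤ bound)
a_7 = 1: 256/71  (> 67, stop)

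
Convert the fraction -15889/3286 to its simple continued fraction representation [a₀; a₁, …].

Apply division with remainder until the remainder is 0:
-15889 ÷ 3286 → quotient -5, remainder 541
3286 ÷ 541 → quotient 6, remainder 40
541 ÷ 40 → quotient 13, remainder 21
40 ÷ 21 → quotient 1, remainder 19
21 ÷ 19 → quotient 1, remainder 2
19 ÷ 2 → quotient 9, remainder 1
2 ÷ 1 → quotient 2, remainder 0

[-5; 6, 13, 1, 1, 9, 2]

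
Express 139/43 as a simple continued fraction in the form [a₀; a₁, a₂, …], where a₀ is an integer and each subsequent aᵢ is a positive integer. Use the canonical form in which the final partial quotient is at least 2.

[3; 4, 3, 3]

⌊139/43⌋ = 3, remainder 10
⌊43/10⌋ = 4, remainder 3
⌊10/3⌋ = 3, remainder 1
⌊3/1⌋ = 3, remainder 0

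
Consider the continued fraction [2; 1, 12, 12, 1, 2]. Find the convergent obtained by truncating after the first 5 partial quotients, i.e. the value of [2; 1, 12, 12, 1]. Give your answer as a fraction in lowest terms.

Start with 1.
12 + 1/(1/1) = 12 + 1/1 = 13/1
12 + 1/(13/1) = 12 + 1/13 = 157/13
1 + 1/(157/13) = 1 + 13/157 = 170/157
2 + 1/(170/157) = 2 + 157/170 = 497/170

497/170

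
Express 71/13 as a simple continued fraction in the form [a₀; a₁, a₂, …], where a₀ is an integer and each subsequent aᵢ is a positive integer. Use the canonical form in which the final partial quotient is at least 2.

Apply division with remainder until the remainder is 0:
71 ÷ 13 → quotient 5, remainder 6
13 ÷ 6 → quotient 2, remainder 1
6 ÷ 1 → quotient 6, remainder 0

[5; 2, 6]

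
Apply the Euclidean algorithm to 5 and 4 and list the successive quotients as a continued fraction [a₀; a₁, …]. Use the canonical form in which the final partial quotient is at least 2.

5 ÷ 4 → quotient 1, remainder 1
4 ÷ 1 → quotient 4, remainder 0

[1; 4]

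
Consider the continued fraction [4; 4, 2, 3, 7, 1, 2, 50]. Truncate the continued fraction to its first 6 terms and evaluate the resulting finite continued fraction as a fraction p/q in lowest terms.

1086/257

a_0 = 4: 4/1
a_1 = 4: 17/4
a_2 = 2: 38/9
a_3 = 3: 131/31
a_4 = 7: 955/226
a_5 = 1: 1086/257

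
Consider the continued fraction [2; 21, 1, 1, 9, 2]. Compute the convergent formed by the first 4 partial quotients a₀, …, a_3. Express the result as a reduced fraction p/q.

Collapse the nested fraction from the inside out:
Start with 1.
1 + 1/(1/1) = 1 + 1/1 = 2/1
21 + 1/(2/1) = 21 + 1/2 = 43/2
2 + 1/(43/2) = 2 + 2/43 = 88/43

88/43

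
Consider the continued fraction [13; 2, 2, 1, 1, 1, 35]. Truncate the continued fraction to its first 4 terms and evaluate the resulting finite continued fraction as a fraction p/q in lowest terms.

94/7

Start with 1.
2 + 1/(1/1) = 2 + 1/1 = 3/1
2 + 1/(3/1) = 2 + 1/3 = 7/3
13 + 1/(7/3) = 13 + 3/7 = 94/7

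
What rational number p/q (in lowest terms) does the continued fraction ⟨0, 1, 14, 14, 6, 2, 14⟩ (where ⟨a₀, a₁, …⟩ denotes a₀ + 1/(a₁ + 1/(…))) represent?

37442/40103

a_0 = 0: 0/1
a_1 = 1: 1/1
a_2 = 14: 14/15
a_3 = 14: 197/211
a_4 = 6: 1196/1281
a_5 = 2: 2589/2773
a_6 = 14: 37442/40103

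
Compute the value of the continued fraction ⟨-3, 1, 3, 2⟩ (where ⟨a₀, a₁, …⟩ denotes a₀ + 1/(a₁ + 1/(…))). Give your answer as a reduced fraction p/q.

-20/9

Work from the innermost term outward:
Start with 2.
3 + 1/(2/1) = 3 + 1/2 = 7/2
1 + 1/(7/2) = 1 + 2/7 = 9/7
-3 + 1/(9/7) = -3 + 7/9 = -20/9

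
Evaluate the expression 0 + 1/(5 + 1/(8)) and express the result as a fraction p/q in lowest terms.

8/41

Build up convergents one term at a time:
a_0 = 0: 0/1
a_1 = 5: 1/5
a_2 = 8: 8/41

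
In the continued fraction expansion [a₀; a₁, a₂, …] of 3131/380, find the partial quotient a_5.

Apply division with remainder until the remainder is 0:
3131 ÷ 380 → quotient 8, remainder 91
380 ÷ 91 → quotient 4, remainder 16
91 ÷ 16 → quotient 5, remainder 11
16 ÷ 11 → quotient 1, remainder 5
11 ÷ 5 → quotient 2, remainder 1
5 ÷ 1 → quotient 5, remainder 0

5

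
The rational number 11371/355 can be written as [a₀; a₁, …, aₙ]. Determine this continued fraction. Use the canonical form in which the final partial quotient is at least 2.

11371 = 32·355 + 11, so a_0 = 32
355 = 32·11 + 3, so a_1 = 32
11 = 3·3 + 2, so a_2 = 3
3 = 1·2 + 1, so a_3 = 1
2 = 2·1 + 0, so a_4 = 2

[32; 32, 3, 1, 2]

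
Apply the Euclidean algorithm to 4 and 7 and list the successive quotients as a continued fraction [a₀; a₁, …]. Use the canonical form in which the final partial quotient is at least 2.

[0; 1, 1, 3]

Apply division with remainder until the remainder is 0:
4 = 0·7 + 4, so a_0 = 0
7 = 1·4 + 3, so a_1 = 1
4 = 1·3 + 1, so a_2 = 1
3 = 3·1 + 0, so a_3 = 3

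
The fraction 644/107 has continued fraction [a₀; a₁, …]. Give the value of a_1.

⌊644/107⌋ = 6, remainder 2
⌊107/2⌋ = 53, remainder 1

53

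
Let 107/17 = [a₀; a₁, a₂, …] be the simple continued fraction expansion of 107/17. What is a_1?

3

107 = 6·17 + 5, so a_0 = 6
17 = 3·5 + 2, so a_1 = 3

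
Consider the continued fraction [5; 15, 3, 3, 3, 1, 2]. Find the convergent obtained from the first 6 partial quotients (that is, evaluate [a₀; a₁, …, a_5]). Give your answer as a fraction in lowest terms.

3333/658

Start with 1.
3 + 1/(1/1) = 3 + 1/1 = 4/1
3 + 1/(4/1) = 3 + 1/4 = 13/4
3 + 1/(13/4) = 3 + 4/13 = 43/13
15 + 1/(43/13) = 15 + 13/43 = 658/43
5 + 1/(658/43) = 5 + 43/658 = 3333/658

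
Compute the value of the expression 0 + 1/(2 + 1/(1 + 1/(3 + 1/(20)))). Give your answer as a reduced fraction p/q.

Compute successive convergents:
a_0 = 0: 0/1
a_1 = 2: 1/2
a_2 = 1: 1/3
a_3 = 3: 4/11
a_4 = 20: 81/223

81/223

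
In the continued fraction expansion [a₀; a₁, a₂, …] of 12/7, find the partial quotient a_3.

2

Repeatedly divide and take the remainder:
12 = 1·7 + 5, so a_0 = 1
7 = 1·5 + 2, so a_1 = 1
5 = 2·2 + 1, so a_2 = 2
2 = 2·1 + 0, so a_3 = 2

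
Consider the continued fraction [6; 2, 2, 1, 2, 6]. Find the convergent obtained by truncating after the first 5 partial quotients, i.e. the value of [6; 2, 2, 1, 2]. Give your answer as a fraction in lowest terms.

Start with 2.
1 + 1/(2/1) = 1 + 1/2 = 3/2
2 + 1/(3/2) = 2 + 2/3 = 8/3
2 + 1/(8/3) = 2 + 3/8 = 19/8
6 + 1/(19/8) = 6 + 8/19 = 122/19

122/19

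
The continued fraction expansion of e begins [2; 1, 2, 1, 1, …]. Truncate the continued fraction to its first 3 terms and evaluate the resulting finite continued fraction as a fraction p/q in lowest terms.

a_0 = 2: 2/1
a_1 = 1: 3/1
a_2 = 2: 8/3

8/3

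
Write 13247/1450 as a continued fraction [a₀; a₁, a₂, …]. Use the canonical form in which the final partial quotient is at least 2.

⌊13247/1450⌋ = 9, remainder 197
⌊1450/197⌋ = 7, remainder 71
⌊197/71⌋ = 2, remainder 55
⌊71/55⌋ = 1, remainder 16
⌊55/16⌋ = 3, remainder 7
⌊16/7⌋ = 2, remainder 2
⌊7/2⌋ = 3, remainder 1
⌊2/1⌋ = 2, remainder 0

[9; 7, 2, 1, 3, 2, 3, 2]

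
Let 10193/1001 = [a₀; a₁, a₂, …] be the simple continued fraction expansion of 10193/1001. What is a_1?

5

Run the Euclidean algorithm, recording each quotient:
10193 = 10·1001 + 183, so a_0 = 10
1001 = 5·183 + 86, so a_1 = 5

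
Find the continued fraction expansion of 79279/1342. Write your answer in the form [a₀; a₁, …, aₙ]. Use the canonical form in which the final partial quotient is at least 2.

[59; 13, 3, 2, 14]

Apply division with remainder until the remainder is 0:
79279 ÷ 1342 → quotient 59, remainder 101
1342 ÷ 101 → quotient 13, remainder 29
101 ÷ 29 → quotient 3, remainder 14
29 ÷ 14 → quotient 2, remainder 1
14 ÷ 1 → quotient 14, remainder 0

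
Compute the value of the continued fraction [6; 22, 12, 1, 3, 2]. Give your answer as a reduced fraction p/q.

15349/2539

Start with 2.
3 + 1/(2/1) = 3 + 1/2 = 7/2
1 + 1/(7/2) = 1 + 2/7 = 9/7
12 + 1/(9/7) = 12 + 7/9 = 115/9
22 + 1/(115/9) = 22 + 9/115 = 2539/115
6 + 1/(2539/115) = 6 + 115/2539 = 15349/2539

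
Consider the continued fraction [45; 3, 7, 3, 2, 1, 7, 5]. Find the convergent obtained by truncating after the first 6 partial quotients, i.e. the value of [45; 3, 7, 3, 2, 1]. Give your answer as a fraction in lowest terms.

10378/229

Start with 1.
2 + 1/(1/1) = 2 + 1/1 = 3/1
3 + 1/(3/1) = 3 + 1/3 = 10/3
7 + 1/(10/3) = 7 + 3/10 = 73/10
3 + 1/(73/10) = 3 + 10/73 = 229/73
45 + 1/(229/73) = 45 + 73/229 = 10378/229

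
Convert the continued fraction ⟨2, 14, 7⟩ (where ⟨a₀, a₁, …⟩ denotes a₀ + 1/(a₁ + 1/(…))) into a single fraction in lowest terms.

Use the convergent recurrence hₖ = aₖ·hₖ₋₁ + hₖ₋₂ (and likewise for the denominators kₖ):
a_0 = 2: 2/1
a_1 = 14: 29/14
a_2 = 7: 205/99

205/99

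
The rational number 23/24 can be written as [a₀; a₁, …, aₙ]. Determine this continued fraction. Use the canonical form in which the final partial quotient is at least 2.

[0; 1, 23]

⌊23/24⌋ = 0, remainder 23
⌊24/23⌋ = 1, remainder 1
⌊23/1⌋ = 23, remainder 0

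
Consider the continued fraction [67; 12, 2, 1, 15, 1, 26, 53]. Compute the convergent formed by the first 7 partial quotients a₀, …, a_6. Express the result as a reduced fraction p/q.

Collapse the nested fraction from the inside out:
Start with 26.
1 + 1/(26/1) = 1 + 1/26 = 27/26
15 + 1/(27/26) = 15 + 26/27 = 431/27
1 + 1/(431/27) = 1 + 27/431 = 458/431
2 + 1/(458/431) = 2 + 431/458 = 1347/458
12 + 1/(1347/458) = 12 + 458/1347 = 16622/1347
67 + 1/(16622/1347) = 67 + 1347/16622 = 1115021/16622

1115021/16622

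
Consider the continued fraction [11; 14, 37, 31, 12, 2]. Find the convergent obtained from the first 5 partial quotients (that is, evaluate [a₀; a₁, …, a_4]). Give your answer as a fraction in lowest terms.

2145118/193755

Collapse the nested fraction from the inside out:
Start with 12.
31 + 1/(12/1) = 31 + 1/12 = 373/12
37 + 1/(373/12) = 37 + 12/373 = 13813/373
14 + 1/(13813/373) = 14 + 373/13813 = 193755/13813
11 + 1/(193755/13813) = 11 + 13813/193755 = 2145118/193755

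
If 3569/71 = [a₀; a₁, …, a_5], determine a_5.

4

⌊3569/71⌋ = 50, remainder 19
⌊71/19⌋ = 3, remainder 14
⌊19/14⌋ = 1, remainder 5
⌊14/5⌋ = 2, remainder 4
⌊5/4⌋ = 1, remainder 1
⌊4/1⌋ = 4, remainder 0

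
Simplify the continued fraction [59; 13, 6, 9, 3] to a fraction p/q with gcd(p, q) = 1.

Starting at the tail and folding back:
Start with 3.
9 + 1/(3/1) = 9 + 1/3 = 28/3
6 + 1/(28/3) = 6 + 3/28 = 171/28
13 + 1/(171/28) = 13 + 28/171 = 2251/171
59 + 1/(2251/171) = 59 + 171/2251 = 132980/2251

132980/2251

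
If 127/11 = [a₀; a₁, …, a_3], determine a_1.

⌊127/11⌋ = 11, remainder 6
⌊11/6⌋ = 1, remainder 5

1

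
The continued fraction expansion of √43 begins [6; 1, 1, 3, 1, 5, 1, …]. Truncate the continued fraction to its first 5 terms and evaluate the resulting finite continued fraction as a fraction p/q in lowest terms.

Start with 1.
3 + 1/(1/1) = 3 + 1/1 = 4/1
1 + 1/(4/1) = 1 + 1/4 = 5/4
1 + 1/(5/4) = 1 + 4/5 = 9/5
6 + 1/(9/5) = 6 + 5/9 = 59/9

59/9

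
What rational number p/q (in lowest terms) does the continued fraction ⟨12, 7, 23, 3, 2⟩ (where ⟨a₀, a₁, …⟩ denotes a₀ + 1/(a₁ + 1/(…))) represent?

13939/1148

Start with 2.
3 + 1/(2/1) = 3 + 1/2 = 7/2
23 + 1/(7/2) = 23 + 2/7 = 163/7
7 + 1/(163/7) = 7 + 7/163 = 1148/163
12 + 1/(1148/163) = 12 + 163/1148 = 13939/1148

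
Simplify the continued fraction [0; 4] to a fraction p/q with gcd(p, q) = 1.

1/4

a_0 = 0: 0/1
a_1 = 4: 1/4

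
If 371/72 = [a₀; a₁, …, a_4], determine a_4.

Repeatedly divide and take the remainder:
⌊371/72⌋ = 5, remainder 11
⌊72/11⌋ = 6, remainder 6
⌊11/6⌋ = 1, remainder 5
⌊6/5⌋ = 1, remainder 1
⌊5/1⌋ = 5, remainder 0

5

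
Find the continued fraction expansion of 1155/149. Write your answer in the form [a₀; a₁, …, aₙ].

1155 ÷ 149 → quotient 7, remainder 112
149 ÷ 112 → quotient 1, remainder 37
112 ÷ 37 → quotient 3, remainder 1
37 ÷ 1 → quotient 37, remainder 0

[7; 1, 3, 37]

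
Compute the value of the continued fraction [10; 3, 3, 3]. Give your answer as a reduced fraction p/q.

340/33

Collapse the nested fraction from the inside out:
Start with 3.
3 + 1/(3/1) = 3 + 1/3 = 10/3
3 + 1/(10/3) = 3 + 3/10 = 33/10
10 + 1/(33/10) = 10 + 10/33 = 340/33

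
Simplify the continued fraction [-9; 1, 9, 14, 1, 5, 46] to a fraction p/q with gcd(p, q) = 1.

-335045/41367

Compute successive convergents:
a_0 = -9: -9/1
a_1 = 1: -8/1
a_2 = 9: -81/10
a_3 = 14: -1142/141
a_4 = 1: -1223/151
a_5 = 5: -7257/896
a_6 = 46: -335045/41367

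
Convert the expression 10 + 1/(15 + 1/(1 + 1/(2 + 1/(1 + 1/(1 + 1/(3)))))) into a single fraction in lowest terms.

Work from the innermost term outward:
Start with 3.
1 + 1/(3/1) = 1 + 1/3 = 4/3
1 + 1/(4/3) = 1 + 3/4 = 7/4
2 + 1/(7/4) = 2 + 4/7 = 18/7
1 + 1/(18/7) = 1 + 7/18 = 25/18
15 + 1/(25/18) = 15 + 18/25 = 393/25
10 + 1/(393/25) = 10 + 25/393 = 3955/393

3955/393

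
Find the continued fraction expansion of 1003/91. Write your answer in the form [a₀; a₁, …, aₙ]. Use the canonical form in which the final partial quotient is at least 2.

⌊1003/91⌋ = 11, remainder 2
⌊91/2⌋ = 45, remainder 1
⌊2/1⌋ = 2, remainder 0

[11; 45, 2]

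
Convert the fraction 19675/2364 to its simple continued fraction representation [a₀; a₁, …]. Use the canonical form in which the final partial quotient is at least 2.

19675 = 8·2364 + 763, so a_0 = 8
2364 = 3·763 + 75, so a_1 = 3
763 = 10·75 + 13, so a_2 = 10
75 = 5·13 + 10, so a_3 = 5
13 = 1·10 + 3, so a_4 = 1
10 = 3·3 + 1, so a_5 = 3
3 = 3·1 + 0, so a_6 = 3

[8; 3, 10, 5, 1, 3, 3]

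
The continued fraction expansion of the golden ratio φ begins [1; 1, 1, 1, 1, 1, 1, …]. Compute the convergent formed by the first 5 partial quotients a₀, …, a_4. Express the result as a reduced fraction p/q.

a_0 = 1: 1/1
a_1 = 1: 2/1
a_2 = 1: 3/2
a_3 = 1: 5/3
a_4 = 1: 8/5

8/5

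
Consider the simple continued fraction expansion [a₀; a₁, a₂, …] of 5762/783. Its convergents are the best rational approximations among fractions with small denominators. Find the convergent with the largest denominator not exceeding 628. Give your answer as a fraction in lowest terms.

a_0 = 7: 7/1  (≤ bound)
a_1 = 2: 15/2  (≤ bound)
a_2 = 1: 22/3  (≤ bound)
a_3 = 3: 81/11  (≤ bound)
a_4 = 1: 103/14  (≤ bound)
a_5 = 2: 287/39  (≤ bound)
a_6 = 6: 1825/248  (≤ bound)
a_7 = 3: 5762/783  (> 628, stop)

1825/248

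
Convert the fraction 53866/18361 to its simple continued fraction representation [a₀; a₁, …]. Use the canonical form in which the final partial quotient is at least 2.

Run the Euclidean algorithm, recording each quotient:
53866 ÷ 18361 → quotient 2, remainder 17144
18361 ÷ 17144 → quotient 1, remainder 1217
17144 ÷ 1217 → quotient 14, remainder 106
1217 ÷ 106 → quotient 11, remainder 51
106 ÷ 51 → quotient 2, remainder 4
51 ÷ 4 → quotient 12, remainder 3
4 ÷ 3 → quotient 1, remainder 1
3 ÷ 1 → quotient 3, remainder 0

[2; 1, 14, 11, 2, 12, 1, 3]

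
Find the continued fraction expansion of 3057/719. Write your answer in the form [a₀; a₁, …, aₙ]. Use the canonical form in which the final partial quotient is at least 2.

[4; 3, 1, 35, 5]

Apply division with remainder until the remainder is 0:
3057 ÷ 719 → quotient 4, remainder 181
719 ÷ 181 → quotient 3, remainder 176
181 ÷ 176 → quotient 1, remainder 5
176 ÷ 5 → quotient 35, remainder 1
5 ÷ 1 → quotient 5, remainder 0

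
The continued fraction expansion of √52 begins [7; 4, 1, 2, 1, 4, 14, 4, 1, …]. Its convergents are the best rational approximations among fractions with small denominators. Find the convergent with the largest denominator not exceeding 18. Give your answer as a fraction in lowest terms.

101/14

List convergents until the denominator exceeds the bound:
a_0 = 7: 7/1  (≤ bound)
a_1 = 4: 29/4  (≤ bound)
a_2 = 1: 36/5  (≤ bound)
a_3 = 2: 101/14  (≤ bound)
a_4 = 1: 137/19  (> 18, stop)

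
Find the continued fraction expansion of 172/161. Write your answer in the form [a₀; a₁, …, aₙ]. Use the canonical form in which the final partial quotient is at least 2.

⌊172/161⌋ = 1, remainder 11
⌊161/11⌋ = 14, remainder 7
⌊11/7⌋ = 1, remainder 4
⌊7/4⌋ = 1, remainder 3
⌊4/3⌋ = 1, remainder 1
⌊3/1⌋ = 3, remainder 0

[1; 14, 1, 1, 1, 3]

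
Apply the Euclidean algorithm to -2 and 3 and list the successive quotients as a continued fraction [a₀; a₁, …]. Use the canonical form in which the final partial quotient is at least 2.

-2 ÷ 3 → quotient -1, remainder 1
3 ÷ 1 → quotient 3, remainder 0

[-1; 3]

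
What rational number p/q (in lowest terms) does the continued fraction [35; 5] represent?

a_0 = 35: 35/1
a_1 = 5: 176/5

176/5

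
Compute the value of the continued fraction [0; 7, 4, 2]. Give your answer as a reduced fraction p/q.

9/65

Start with 2.
4 + 1/(2/1) = 4 + 1/2 = 9/2
7 + 1/(9/2) = 7 + 2/9 = 65/9
0 + 1/(65/9) = 0 + 9/65 = 9/65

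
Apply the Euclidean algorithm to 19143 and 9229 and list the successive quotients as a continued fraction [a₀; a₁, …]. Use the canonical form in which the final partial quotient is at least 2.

[2; 13, 2, 8, 1, 3, 9]

Repeatedly divide and take the remainder:
19143 ÷ 9229 → quotient 2, remainder 685
9229 ÷ 685 → quotient 13, remainder 324
685 ÷ 324 → quotient 2, remainder 37
324 ÷ 37 → quotient 8, remainder 28
37 ÷ 28 → quotient 1, remainder 9
28 ÷ 9 → quotient 3, remainder 1
9 ÷ 1 → quotient 9, remainder 0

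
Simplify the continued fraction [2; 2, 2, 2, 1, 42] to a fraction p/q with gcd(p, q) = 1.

Build up convergents one term at a time:
a_0 = 2: 2/1
a_1 = 2: 5/2
a_2 = 2: 12/5
a_3 = 2: 29/12
a_4 = 1: 41/17
a_5 = 42: 1751/726

1751/726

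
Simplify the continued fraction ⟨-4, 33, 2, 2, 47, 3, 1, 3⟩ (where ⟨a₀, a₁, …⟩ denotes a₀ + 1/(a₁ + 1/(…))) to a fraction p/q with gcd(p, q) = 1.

a_0 = -4: -4/1
a_1 = 33: -131/33
a_2 = 2: -266/67
a_3 = 2: -663/167
a_4 = 47: -31427/7916
a_5 = 3: -94944/23915
a_6 = 1: -126371/31831
a_7 = 3: -474057/119408

-474057/119408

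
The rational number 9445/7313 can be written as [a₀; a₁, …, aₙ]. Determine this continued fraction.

[1; 3, 2, 3, 12, 1, 22]

Repeatedly divide and take the remainder:
9445 = 1·7313 + 2132, so a_0 = 1
7313 = 3·2132 + 917, so a_1 = 3
2132 = 2·917 + 298, so a_2 = 2
917 = 3·298 + 23, so a_3 = 3
298 = 12·23 + 22, so a_4 = 12
23 = 1·22 + 1, so a_5 = 1
22 = 22·1 + 0, so a_6 = 22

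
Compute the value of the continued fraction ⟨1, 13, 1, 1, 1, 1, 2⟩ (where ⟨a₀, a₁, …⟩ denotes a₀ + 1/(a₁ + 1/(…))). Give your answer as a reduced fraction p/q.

190/177

Compute successive convergents:
a_0 = 1: 1/1
a_1 = 13: 14/13
a_2 = 1: 15/14
a_3 = 1: 29/27
a_4 = 1: 44/41
a_5 = 1: 73/68
a_6 = 2: 190/177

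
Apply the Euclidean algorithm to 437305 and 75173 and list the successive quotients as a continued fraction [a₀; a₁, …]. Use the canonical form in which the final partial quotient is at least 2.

[5; 1, 4, 2, 9, 13, 27, 2]

Apply division with remainder until the remainder is 0:
437305 = 5·75173 + 61440, so a_0 = 5
75173 = 1·61440 + 13733, so a_1 = 1
61440 = 4·13733 + 6508, so a_2 = 4
13733 = 2·6508 + 717, so a_3 = 2
6508 = 9·717 + 55, so a_4 = 9
717 = 13·55 + 2, so a_5 = 13
55 = 27·2 + 1, so a_6 = 27
2 = 2·1 + 0, so a_7 = 2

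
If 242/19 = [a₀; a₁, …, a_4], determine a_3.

1

Run the Euclidean algorithm, recording each quotient:
242 ÷ 19 → quotient 12, remainder 14
19 ÷ 14 → quotient 1, remainder 5
14 ÷ 5 → quotient 2, remainder 4
5 ÷ 4 → quotient 1, remainder 1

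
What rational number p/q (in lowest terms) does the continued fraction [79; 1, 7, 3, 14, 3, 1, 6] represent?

a_0 = 79: 79/1
a_1 = 1: 80/1
a_2 = 7: 639/8
a_3 = 3: 1997/25
a_4 = 14: 28597/358
a_5 = 3: 87788/1099
a_6 = 1: 116385/1457
a_7 = 6: 786098/9841

786098/9841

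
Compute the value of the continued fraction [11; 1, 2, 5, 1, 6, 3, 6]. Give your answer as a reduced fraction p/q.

Build up convergents one term at a time:
a_0 = 11: 11/1
a_1 = 1: 12/1
a_2 = 2: 35/3
a_3 = 5: 187/16
a_4 = 1: 222/19
a_5 = 6: 1519/130
a_6 = 3: 4779/409
a_7 = 6: 30193/2584

30193/2584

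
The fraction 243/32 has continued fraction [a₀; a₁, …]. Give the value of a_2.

1

Apply division with remainder until the remainder is 0:
243 = 7·32 + 19, so a_0 = 7
32 = 1·19 + 13, so a_1 = 1
19 = 1·13 + 6, so a_2 = 1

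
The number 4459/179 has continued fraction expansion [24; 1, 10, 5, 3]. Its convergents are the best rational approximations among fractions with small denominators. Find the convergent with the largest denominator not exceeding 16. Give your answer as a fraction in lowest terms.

274/11

a_0 = 24: 24/1  (≤ bound)
a_1 = 1: 25/1  (≤ bound)
a_2 = 10: 274/11  (≤ bound)
a_3 = 5: 1395/56  (> 16, stop)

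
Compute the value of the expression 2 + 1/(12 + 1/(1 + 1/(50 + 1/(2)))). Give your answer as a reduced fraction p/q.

2777/1337

Compute successive convergents:
a_0 = 2: 2/1
a_1 = 12: 25/12
a_2 = 1: 27/13
a_3 = 50: 1375/662
a_4 = 2: 2777/1337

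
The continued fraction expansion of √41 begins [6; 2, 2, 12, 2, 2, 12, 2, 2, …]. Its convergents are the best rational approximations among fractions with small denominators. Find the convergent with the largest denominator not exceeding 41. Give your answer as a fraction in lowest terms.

32/5

List convergents until the denominator exceeds the bound:
a_0 = 6: 6/1  (≤ bound)
a_1 = 2: 13/2  (≤ bound)
a_2 = 2: 32/5  (≤ bound)
a_3 = 12: 397/62  (> 41, stop)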